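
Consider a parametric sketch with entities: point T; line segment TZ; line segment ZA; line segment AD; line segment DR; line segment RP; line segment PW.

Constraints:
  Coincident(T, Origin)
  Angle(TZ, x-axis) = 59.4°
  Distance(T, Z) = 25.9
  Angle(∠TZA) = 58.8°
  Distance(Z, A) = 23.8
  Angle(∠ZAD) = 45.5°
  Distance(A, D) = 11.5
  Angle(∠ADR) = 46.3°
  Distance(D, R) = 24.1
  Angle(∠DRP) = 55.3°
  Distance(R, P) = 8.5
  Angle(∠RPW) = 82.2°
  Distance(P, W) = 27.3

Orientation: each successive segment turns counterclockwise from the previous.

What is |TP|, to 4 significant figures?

34.54

T is at the origin; TZ runs at 59.4° with length 25.9, so Z = (13.18, 22.29). ∠TZA = 58.8° gives ZA at -179.4° from the x-axis; with |ZA| = 23.8, A = (-10.61, 22.04). ∠ZAD = 45.5° gives AD at -44.90° from the x-axis; with |AD| = 11.5, D = (-2.469, 13.93). ∠ADR = 46.3° gives DR at 88.80° from the x-axis; with |DR| = 24.1, R = (-1.964, 38.02). ∠DRP = 55.3° gives RP at -146.5° from the x-axis; with |RP| = 8.5, P = (-9.052, 33.33). Then |TP| = |P − T| = 34.54.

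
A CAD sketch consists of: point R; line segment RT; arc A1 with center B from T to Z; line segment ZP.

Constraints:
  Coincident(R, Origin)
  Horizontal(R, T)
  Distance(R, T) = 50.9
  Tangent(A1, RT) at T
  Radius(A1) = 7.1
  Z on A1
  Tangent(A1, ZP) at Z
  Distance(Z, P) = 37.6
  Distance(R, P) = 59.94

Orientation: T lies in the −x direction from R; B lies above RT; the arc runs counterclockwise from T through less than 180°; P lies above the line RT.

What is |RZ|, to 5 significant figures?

44.306

Checks: |BZ| = 7.100 ✓; ∠(BZ, ZP) = 90.00° ✓; |ZP| = 37.60 ✓; |RP| = 59.94 ✓.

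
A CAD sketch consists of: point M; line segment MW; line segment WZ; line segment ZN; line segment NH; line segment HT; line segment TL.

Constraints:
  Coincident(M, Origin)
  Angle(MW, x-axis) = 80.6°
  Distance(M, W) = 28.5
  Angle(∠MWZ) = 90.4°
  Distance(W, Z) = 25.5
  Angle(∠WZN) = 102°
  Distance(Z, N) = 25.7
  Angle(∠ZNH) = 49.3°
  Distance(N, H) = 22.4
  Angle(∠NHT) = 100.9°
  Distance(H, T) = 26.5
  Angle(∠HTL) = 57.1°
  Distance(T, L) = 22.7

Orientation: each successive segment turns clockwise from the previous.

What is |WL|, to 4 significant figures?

34.34

∠NHT = 100.9° gives HT at 63.20° from the x-axis; with |HT| = 26.5, T = (25.41, 35.82). ∠HTL = 57.1° gives TL at -59.70° from the x-axis; with |TL| = 22.7, L = (36.86, 16.22). Then |WL| = |L − W| = 34.34.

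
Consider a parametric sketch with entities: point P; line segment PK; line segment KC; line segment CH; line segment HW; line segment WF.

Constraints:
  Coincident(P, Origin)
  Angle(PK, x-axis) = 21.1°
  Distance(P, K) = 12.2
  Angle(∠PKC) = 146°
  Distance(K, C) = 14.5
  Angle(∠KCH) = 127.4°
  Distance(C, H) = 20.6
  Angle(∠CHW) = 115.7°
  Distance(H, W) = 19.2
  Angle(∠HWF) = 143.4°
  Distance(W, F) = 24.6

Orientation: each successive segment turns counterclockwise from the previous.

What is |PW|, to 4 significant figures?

38.99

P is at the origin; PK runs at 21.1° with length 12.2, so K = (11.38, 4.392). ∠PKC = 146.0° gives KC at 55.10° from the x-axis; with |KC| = 14.5, C = (19.68, 16.28). ∠KCH = 127.4° gives CH at 107.7° from the x-axis; with |CH| = 20.6, H = (13.42, 35.91). ∠CHW = 115.7° gives HW at 172.0° from the x-axis; with |HW| = 19.2, W = (-5.598, 38.58). Then |PW| = |W − P| = 38.99.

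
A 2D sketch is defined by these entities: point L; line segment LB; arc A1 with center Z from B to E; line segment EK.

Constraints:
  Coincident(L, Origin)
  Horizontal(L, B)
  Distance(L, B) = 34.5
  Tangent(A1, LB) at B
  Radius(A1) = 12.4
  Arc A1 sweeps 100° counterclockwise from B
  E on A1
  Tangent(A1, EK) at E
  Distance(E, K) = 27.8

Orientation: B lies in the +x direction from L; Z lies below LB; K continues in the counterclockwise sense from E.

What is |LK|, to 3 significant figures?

49.9

L is at the origin; L and B share the same y with |LB| = 34.5 and B on the +x side, so B = (34.5, 0.00). Since A1 is tangent to LB there, ZB ⟂ LB, so Z = B + (0, -12.4) = (34.5, -12.4). On A1, B sits at bearing 90° from Z; a 100° counterclockwise sweep puts E at bearing 190°, so E = Z + 12.4·(cos 190°, sin 190°) = (22.3, -14.6). Tangency of A1 to EK means the radius ZE is perpendicular to EK, so EK runs along (−sin 190°, cos 190°); with |EK| = 27.8, K = (27.1, -41.9). Then |LK| = |K − L| = 49.9.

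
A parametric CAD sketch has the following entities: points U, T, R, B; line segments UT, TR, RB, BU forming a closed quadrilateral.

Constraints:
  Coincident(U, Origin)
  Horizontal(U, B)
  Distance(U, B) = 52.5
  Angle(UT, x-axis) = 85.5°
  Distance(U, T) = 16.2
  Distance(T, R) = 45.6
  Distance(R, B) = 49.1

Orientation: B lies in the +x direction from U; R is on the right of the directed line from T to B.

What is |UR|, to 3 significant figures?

30.7

U is at the origin; U and B share the same y with |UB| = 52.5 and B in +x, so B = (52.5, 0). UT runs at 85.5° with |UT| = 16.2, so T = (1.27, 16.2). R is determined by |TR| = 45.6 and |RB| = 49.1 together: it lies at the intersection of circle(T, 45.6) and circle(B, 49.1). With |TB| = 53.7, the foot of the radical line on TB is 23.8 from T and the perpendicular offset is √(45.6² − 23.8²) = 38.9. Taking the right-of-TB solution: R = (12.2, -28.1).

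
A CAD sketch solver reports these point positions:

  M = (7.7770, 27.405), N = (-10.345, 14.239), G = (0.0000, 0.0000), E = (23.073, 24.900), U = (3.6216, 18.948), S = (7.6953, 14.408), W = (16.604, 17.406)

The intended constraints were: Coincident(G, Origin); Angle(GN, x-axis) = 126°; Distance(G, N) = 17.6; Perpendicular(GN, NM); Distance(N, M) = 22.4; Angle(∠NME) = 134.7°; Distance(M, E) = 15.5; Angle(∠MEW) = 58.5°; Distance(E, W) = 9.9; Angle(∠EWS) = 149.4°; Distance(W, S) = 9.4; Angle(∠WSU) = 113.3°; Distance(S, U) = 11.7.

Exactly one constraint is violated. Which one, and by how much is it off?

Distance(S, U) = 11.7 — off by 5.60.

G = (0.00, 0.00) ✓; GN at 126.0° ✓; |GN| = 17.60 ✓; ∠(GN, NM) = 90.00° ✓; |NM| = 22.40 ✓; ∠NME = 134.7° ✓; |ME| = 15.50 ✓; ∠MEW = 58.50° ✓; |EW| = 9.900 ✓; ∠EWS = 149.4° ✓; |WS| = 9.400 ✓; ∠WSU = 113.3° ✓; |SU| = 6.100 ✗.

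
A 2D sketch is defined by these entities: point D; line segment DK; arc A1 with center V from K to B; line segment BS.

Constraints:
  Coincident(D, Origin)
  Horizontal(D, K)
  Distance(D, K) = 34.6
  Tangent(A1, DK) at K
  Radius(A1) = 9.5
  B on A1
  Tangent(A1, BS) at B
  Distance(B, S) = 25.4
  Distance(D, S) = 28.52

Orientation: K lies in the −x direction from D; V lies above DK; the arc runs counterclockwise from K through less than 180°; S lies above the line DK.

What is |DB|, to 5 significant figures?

27.000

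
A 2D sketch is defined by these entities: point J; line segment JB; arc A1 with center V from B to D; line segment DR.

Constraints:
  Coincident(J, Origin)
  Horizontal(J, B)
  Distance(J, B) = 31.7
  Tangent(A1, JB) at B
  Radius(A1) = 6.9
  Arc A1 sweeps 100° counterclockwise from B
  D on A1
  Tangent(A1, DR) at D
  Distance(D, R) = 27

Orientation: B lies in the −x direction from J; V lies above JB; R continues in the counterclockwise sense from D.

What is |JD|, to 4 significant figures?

26.19

J is at the origin; JB is horizontal with |JB| = 31.7 and B on the −x side, so B = (-31.70, 0.000). A1 meets JB tangentially, so VB is at right angles to JB, so V = B + (0, 6.9) = (-31.70, 6.900). On A1, B sits at bearing -90° from V; a 100° counterclockwise sweep puts D at bearing 10°, so D = V + 6.9·(cos 10°, sin 10°) = (-24.90, 8.098). Then |JD| = |D − J| = 26.19.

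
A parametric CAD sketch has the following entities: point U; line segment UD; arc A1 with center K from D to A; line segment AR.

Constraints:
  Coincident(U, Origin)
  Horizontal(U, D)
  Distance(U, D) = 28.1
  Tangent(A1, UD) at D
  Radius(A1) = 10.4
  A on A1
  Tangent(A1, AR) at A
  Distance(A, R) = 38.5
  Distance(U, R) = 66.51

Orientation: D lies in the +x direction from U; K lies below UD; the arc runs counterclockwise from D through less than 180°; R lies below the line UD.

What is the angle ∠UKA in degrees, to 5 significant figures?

69.198°

U is at the origin; U and D share the same y with |UD| = 28.1 and D on the +x side, so D = (28.100, 0.0000). Since A1 is tangent to UD there, KD ⟂ UD, so K = D + (0, -10.4) = (28.100, -10.400). Since KA ⟂ AR (tangency), |KR| = √(10.4² + 38.5²) = 39.880 regardless of where A sits on A1. So R lies on both circle(U, 66.51) and circle(K, 39.880); the below-UD intersection is R = (50.268, -43.551). A is the foot of the tangent from R: A = (21.262, -18.236).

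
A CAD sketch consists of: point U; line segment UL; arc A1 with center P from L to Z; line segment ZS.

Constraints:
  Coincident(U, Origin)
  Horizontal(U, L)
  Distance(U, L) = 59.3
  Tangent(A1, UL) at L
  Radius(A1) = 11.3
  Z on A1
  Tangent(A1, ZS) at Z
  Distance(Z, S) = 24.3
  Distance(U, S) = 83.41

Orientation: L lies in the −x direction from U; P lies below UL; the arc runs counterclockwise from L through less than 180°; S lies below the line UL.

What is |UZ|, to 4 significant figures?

70.51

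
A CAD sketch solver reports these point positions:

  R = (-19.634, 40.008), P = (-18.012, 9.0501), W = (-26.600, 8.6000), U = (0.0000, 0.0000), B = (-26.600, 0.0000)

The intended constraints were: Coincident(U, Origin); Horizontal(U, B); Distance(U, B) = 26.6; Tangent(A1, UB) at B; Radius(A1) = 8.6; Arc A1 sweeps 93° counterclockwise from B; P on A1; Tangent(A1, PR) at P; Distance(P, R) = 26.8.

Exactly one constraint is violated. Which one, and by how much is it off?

Distance(P, R) = 26.8 — off by 4.20.

U = (0.00, 0.00) ✓; U.y = 0.00, B.y = 0.00 ✓; |UB| = 26.60 ✓; ∠(WB, BU) = 90.00° ✓; |WB| = 8.600 ✓; bearing(W→P) − bearing(W→B) = 93.00° ✓; |WP| = 8.600 ✓; ∠(WP, PR) = 90.00° ✓; |PR| = 31.00 ✗.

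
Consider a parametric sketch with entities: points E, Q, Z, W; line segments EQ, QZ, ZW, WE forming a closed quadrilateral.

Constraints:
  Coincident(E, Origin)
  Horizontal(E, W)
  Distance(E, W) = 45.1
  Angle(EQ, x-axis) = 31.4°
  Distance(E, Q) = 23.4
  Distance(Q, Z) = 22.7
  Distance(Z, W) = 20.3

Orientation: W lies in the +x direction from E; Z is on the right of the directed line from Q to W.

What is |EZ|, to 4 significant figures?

28.66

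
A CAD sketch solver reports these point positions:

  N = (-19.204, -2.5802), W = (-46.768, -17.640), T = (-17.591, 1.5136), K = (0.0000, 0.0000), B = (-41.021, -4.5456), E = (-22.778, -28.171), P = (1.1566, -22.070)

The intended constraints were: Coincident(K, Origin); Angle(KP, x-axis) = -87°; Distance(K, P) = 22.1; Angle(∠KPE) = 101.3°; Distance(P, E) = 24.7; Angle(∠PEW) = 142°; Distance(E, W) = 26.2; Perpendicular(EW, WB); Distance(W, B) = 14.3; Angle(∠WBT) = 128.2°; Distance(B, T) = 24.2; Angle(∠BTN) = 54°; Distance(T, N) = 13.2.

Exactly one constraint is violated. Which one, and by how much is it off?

Distance(T, N) = 13.2 — off by 8.80.

K = (0.00, 0.00) ✓; KP at -87.00° ✓; |KP| = 22.10 ✓; ∠KPE = 101.3° ✓; |PE| = 24.70 ✓; ∠PEW = 142.0° ✓; |EW| = 26.20 ✓; ∠(EW, WB) = 90.00° ✓; |WB| = 14.30 ✓; ∠WBT = 128.2° ✓; |BT| = 24.20 ✓; ∠BTN = 54.00° ✓; |TN| = 4.400 ✗.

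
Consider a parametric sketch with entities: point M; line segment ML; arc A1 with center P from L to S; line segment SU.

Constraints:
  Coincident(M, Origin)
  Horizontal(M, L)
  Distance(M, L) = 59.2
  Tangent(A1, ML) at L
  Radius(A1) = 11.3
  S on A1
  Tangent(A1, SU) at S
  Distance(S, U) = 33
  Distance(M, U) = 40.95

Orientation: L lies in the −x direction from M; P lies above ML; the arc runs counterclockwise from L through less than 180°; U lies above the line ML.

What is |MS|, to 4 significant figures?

50.81

Checks: |PS| = 11.30 ✓; ∠(PS, SU) = 90.00° ✓; |SU| = 33.00 ✓; |MU| = 40.95 ✓.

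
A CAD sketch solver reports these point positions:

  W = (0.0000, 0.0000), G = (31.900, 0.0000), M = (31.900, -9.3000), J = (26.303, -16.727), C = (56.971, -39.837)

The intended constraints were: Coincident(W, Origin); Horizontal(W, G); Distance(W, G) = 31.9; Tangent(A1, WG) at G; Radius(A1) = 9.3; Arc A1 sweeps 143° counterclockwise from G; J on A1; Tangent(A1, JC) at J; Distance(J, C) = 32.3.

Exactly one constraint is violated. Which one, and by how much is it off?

Distance(J, C) = 32.3 — off by 6.10.

W = (0.00, 0.00) ✓; W.y = 0.00, G.y = 0.00 ✓; |WG| = 31.90 ✓; ∠(MG, GW) = 90.00° ✓; |MG| = 9.300 ✓; bearing(M→J) − bearing(M→G) = 143.0° ✓; |MJ| = 9.300 ✓; ∠(MJ, JC) = 90.00° ✓; |JC| = 38.40 ✗.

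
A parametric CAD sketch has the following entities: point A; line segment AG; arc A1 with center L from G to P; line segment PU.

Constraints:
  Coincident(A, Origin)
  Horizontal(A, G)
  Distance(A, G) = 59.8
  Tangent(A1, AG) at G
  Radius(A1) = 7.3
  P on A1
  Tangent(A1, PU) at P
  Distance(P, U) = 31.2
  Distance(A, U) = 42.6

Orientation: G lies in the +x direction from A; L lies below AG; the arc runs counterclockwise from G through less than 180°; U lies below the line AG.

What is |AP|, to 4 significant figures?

54.36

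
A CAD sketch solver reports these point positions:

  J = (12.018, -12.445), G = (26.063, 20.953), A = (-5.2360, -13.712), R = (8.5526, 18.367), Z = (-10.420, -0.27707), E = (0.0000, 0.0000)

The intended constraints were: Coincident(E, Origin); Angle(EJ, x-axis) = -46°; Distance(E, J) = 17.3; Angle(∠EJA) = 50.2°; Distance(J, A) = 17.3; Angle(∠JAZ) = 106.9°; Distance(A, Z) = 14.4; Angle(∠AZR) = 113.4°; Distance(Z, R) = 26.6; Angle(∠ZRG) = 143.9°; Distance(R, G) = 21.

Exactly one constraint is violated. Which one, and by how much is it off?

Distance(R, G) = 21 — off by 3.30.

E = (0.00, 0.00) ✓; EJ at -46.00° ✓; |EJ| = 17.30 ✓; ∠EJA = 50.20° ✓; |JA| = 17.30 ✓; ∠JAZ = 106.9° ✓; |AZ| = 14.40 ✓; ∠AZR = 113.4° ✓; |ZR| = 26.60 ✓; ∠ZRG = 143.9° ✓; |RG| = 17.70 ✗.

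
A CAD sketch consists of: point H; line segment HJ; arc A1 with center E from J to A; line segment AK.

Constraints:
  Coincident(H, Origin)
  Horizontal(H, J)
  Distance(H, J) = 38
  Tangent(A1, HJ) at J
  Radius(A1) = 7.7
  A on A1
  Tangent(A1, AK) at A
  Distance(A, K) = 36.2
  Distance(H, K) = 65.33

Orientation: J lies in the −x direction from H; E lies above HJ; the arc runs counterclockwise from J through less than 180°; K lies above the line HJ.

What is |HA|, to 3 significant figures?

33.4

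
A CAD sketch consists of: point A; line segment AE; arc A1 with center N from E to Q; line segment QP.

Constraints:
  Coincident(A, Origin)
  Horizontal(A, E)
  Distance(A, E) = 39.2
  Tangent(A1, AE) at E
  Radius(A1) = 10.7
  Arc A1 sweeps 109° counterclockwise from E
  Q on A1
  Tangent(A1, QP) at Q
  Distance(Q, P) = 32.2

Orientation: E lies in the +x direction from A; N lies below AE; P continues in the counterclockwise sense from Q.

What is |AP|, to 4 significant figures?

59.64

A is at the origin; AE is horizontal with |AE| = 39.2 and E on the +x side, so E = (39.20, 0.000). Since A1 is tangent to AE there, NE ⟂ AE, so N = E + (0, -10.7) = (39.20, -10.70). On A1, E sits at bearing 90° from N; a 109° counterclockwise sweep puts Q at bearing 199°, so Q = N + 10.7·(cos 199°, sin 199°) = (29.08, -14.18). A1 meets QP tangentially, so NQ is at right angles to QP, so QP runs along (−sin 199°, cos 199°); with |QP| = 32.2, P = (39.57, -44.63). Then |AP| = |P − A| = 59.64.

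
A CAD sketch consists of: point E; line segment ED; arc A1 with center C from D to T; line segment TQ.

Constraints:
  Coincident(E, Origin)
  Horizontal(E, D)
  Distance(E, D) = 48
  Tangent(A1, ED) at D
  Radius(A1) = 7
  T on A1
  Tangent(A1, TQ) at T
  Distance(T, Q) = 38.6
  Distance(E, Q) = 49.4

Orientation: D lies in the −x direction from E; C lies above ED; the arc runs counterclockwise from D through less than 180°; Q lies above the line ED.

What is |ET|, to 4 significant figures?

41.69

Checks: ∠(CD, DE) = 90.00° ✓; |CT| = 7.000 ✓; ∠(CT, TQ) = 90.00° ✓; |TQ| = 38.60 ✓; |EQ| = 49.40 ✓.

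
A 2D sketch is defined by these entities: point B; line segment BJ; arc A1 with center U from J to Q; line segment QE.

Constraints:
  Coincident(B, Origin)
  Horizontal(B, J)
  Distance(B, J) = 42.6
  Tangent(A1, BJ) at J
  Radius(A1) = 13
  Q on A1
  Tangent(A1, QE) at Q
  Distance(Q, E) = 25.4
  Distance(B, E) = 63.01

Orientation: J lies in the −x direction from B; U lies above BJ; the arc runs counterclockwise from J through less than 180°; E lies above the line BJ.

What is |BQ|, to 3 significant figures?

38.5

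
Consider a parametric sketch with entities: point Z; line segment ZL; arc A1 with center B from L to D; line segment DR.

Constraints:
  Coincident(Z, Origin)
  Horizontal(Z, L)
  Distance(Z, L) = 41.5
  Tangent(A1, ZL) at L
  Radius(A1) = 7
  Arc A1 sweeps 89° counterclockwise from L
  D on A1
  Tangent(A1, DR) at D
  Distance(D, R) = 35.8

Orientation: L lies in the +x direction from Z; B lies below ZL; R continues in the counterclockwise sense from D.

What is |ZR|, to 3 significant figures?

54.5

On A1, L sits at bearing 90° from B; an 89° counterclockwise sweep puts D at bearing 179°, so D = B + 7.0·(cos 179°, sin 179°) = (34.5, -6.88). The tangent condition forces BD to be normal to DR, so DR runs along (−sin 179°, cos 179°); with |DR| = 35.8, R = (33.9, -42.7). Then |ZR| = |R − Z| = 54.5.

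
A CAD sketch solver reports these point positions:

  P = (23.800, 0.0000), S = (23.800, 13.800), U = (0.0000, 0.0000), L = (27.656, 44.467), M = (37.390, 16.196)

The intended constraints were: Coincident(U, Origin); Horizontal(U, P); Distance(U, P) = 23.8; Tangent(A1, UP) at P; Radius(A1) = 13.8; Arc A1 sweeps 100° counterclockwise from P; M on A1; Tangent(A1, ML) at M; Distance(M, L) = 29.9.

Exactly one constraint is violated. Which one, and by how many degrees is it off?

Tangent(A1, ML) at M — off by 9.00°.

U = (0.00, 0.00) ✓; U.y = 0.00, P.y = 0.00 ✓; |UP| = 23.80 ✓; ∠(SP, PU) = 90.00° ✓; |SP| = 13.80 ✓; bearing(S→M) − bearing(S→P) = 100.0° ✓; |SM| = 13.80 ✓; ∠(SM, ML) = 81.00° ✗; |ML| = 29.90 ✓.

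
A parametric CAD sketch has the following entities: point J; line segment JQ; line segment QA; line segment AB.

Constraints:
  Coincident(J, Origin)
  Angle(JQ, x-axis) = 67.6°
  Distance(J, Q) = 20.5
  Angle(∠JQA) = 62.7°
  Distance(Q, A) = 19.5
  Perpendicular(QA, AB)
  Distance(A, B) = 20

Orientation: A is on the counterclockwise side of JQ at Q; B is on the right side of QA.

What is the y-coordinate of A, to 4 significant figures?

17.29

J is at the origin; JQ runs at 67.6° with length 20.5, so Q = 20.5·(cos 67.6°, sin 67.6°) = (7.812, 18.95). ∠JQA = 62.7°, so QA runs at 67.6° + (180° − 62.7°) = 184.9° from the x-axis; with |QA| = 19.5, A = Q + 19.5·(cos 184.9°, sin 184.9°) = (-11.62, 17.29). So A.y = 17.29.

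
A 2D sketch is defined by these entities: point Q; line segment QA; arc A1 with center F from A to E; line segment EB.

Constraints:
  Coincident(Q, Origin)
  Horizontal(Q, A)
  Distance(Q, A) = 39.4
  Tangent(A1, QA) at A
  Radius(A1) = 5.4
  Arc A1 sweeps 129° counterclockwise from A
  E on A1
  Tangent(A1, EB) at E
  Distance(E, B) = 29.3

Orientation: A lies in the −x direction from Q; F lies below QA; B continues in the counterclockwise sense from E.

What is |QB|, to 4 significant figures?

40.37

On A1, A sits at bearing 90° from F; a 129° counterclockwise sweep puts E at bearing 219°, so E = F + 5.4·(cos 219°, sin 219°) = (-43.60, -8.798). Since A1 is tangent to EB there, FE ⟂ EB, so EB runs along (−sin 219°, cos 219°); with |EB| = 29.3, B = (-25.16, -31.57). Then |QB| = |B − Q| = 40.37.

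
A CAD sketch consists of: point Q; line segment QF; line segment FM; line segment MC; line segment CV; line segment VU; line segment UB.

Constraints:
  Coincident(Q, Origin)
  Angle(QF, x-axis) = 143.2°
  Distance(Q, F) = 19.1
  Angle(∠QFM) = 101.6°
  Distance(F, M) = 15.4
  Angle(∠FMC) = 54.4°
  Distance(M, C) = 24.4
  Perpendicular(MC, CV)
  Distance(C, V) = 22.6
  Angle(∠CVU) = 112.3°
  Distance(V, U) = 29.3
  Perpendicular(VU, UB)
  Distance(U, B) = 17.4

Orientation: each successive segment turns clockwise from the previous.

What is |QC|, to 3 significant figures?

5.16

∠QFM = 101.6° gives FM at 64.8° from the x-axis; with |FM| = 15.4, M = (-8.74, 25.4). ∠FMC = 54.4° gives MC at -60.8° from the x-axis; with |MC| = 24.4, C = (3.17, 4.08). Then |QC| = |C − Q| = 5.16.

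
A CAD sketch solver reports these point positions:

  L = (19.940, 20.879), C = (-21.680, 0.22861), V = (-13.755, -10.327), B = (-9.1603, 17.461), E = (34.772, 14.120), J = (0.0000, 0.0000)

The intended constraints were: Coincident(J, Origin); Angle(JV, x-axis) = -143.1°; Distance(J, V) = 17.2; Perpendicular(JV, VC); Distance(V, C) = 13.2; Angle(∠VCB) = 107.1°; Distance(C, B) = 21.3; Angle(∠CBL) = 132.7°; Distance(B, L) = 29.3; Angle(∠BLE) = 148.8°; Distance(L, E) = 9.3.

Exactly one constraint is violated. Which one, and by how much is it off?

Distance(L, E) = 9.3 — off by 7.00.

J = (0.00, 0.00) ✓; JV at -143.1° ✓; |JV| = 17.20 ✓; ∠(JV, VC) = 90.00° ✓; |VC| = 13.20 ✓; ∠VCB = 107.1° ✓; |CB| = 21.30 ✓; ∠CBL = 132.7° ✓; |BL| = 29.30 ✓; ∠BLE = 148.8° ✓; |LE| = 16.30 ✗.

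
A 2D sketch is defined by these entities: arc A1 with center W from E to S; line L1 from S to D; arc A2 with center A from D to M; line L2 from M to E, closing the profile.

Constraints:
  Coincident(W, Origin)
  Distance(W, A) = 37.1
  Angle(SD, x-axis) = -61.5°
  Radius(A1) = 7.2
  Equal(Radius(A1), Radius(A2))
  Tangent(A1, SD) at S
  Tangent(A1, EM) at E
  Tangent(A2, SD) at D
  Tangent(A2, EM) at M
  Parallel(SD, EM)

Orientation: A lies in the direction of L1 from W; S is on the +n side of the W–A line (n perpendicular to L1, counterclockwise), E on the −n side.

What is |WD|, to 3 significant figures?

37.8

The slot axis is L1's direction at -61.5°, so u = (cos -61.5°, sin -61.5°) = (0.477, -0.879) and n = (−sin -61.5°, cos -61.5°) = (0.879, 0.477). W is at the origin and A lies 37.1 along u from W, so A = 37.1·u = (17.7, -32.6). Tangency of A1 to both parallel lines with radius 7.2 puts S and E at W ± 7.2·n: S = (6.33, 3.44), E = (-6.33, -3.44). Equal radii place D and M the same way about A: D = A + 7.2·n = (24.0, -29.2), M = A − 7.2·n = (11.4, -36.0). Then |WD| = |D − W| = 37.8.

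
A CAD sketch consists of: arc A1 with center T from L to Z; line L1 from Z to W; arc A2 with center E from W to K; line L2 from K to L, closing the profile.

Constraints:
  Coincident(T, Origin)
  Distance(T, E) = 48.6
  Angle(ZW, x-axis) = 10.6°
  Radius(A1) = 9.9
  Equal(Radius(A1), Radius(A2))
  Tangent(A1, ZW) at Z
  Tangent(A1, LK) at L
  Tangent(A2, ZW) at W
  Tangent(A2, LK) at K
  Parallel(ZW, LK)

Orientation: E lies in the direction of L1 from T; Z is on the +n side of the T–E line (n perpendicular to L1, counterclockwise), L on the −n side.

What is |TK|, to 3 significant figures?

49.6

Tangency of A1 to both parallel lines with radius 9.9 puts Z and L at T ± 9.9·n: Z = (-1.82, 9.73), L = (1.82, -9.73). Equal radii place W and K the same way about E: W = E + 9.9·n = (45.9, 18.7), K = E − 9.9·n = (49.6, -0.791). Then |TK| = |K − T| = 49.6.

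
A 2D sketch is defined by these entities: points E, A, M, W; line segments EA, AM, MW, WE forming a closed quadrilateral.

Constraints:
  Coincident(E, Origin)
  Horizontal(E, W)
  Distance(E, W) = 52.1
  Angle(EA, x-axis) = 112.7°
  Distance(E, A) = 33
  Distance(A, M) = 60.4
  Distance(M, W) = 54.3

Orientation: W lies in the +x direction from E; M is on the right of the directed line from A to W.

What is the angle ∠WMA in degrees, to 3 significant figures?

77.1°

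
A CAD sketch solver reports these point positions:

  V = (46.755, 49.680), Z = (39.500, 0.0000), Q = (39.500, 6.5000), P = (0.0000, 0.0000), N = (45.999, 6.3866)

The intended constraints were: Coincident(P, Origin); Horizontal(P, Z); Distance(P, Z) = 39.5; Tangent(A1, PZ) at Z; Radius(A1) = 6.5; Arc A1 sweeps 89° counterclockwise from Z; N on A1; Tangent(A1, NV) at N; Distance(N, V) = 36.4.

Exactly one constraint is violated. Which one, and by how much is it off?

Distance(N, V) = 36.4 — off by 6.90.

P = (0.00, 0.00) ✓; P.y = 0.00, Z.y = 0.00 ✓; |PZ| = 39.50 ✓; ∠(QZ, ZP) = 90.00° ✓; |QZ| = 6.500 ✓; bearing(Q→N) − bearing(Q→Z) = 89.00° ✓; |QN| = 6.500 ✓; ∠(QN, NV) = 90.00° ✓; |NV| = 43.30 ✗.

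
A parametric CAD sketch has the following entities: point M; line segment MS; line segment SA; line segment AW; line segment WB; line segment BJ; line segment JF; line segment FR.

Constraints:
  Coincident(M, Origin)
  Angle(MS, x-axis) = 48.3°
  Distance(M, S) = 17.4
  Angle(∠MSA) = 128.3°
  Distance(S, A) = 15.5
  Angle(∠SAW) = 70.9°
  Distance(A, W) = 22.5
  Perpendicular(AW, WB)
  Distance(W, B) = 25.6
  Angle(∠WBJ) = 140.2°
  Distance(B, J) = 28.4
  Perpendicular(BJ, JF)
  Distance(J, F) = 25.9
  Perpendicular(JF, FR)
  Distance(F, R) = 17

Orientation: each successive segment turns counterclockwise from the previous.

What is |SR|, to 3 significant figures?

10.3

M is at the origin; MS runs at 48.3° with length 17.4, so S = (11.6, 13.0). ∠MSA = 128.3° gives SA at 100° from the x-axis; with |SA| = 15.5, A = (8.88, 28.3). ∠SAW = 70.9° gives AW at -151° from the x-axis; with |AW| = 22.5, W = (-10.8, 17.3). The perpendicularity gives WB at right angles to AW, so WB runs at -60.9°; with |WB| = 25.6, B = (1.67, -5.06). ∠WBJ = 140.2° gives BJ at -21.1° from the x-axis; with |BJ| = 28.4, J = (28.2, -15.3). BJ is perpendicular to JF, so JF runs at 68.9°; with |JF| = 25.9, F = (37.5, 8.88). JF ⟂ FR, so FR runs at 159°; with |FR| = 17.0, R = (21.6, 15.0). Then |SR| = |R − S| = 10.3.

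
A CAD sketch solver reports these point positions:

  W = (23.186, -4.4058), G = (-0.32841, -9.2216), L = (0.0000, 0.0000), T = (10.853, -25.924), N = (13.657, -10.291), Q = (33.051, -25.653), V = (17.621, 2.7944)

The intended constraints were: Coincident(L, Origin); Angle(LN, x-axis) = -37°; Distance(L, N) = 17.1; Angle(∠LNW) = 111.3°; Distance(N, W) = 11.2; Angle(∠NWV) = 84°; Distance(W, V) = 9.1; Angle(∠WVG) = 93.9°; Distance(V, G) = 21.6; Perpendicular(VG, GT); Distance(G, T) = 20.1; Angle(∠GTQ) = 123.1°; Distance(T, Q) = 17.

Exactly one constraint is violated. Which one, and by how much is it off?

Distance(T, Q) = 17 — off by 5.20.

L = (0.00, 0.00) ✓; LN at -37.00° ✓; |LN| = 17.10 ✓; ∠LNW = 111.3° ✓; |NW| = 11.20 ✓; ∠NWV = 84.00° ✓; |WV| = 9.100 ✓; ∠WVG = 93.90° ✓; |VG| = 21.60 ✓; ∠(VG, GT) = 90.00° ✓; |GT| = 20.10 ✓; ∠GTQ = 123.1° ✓; |TQ| = 22.20 ✗.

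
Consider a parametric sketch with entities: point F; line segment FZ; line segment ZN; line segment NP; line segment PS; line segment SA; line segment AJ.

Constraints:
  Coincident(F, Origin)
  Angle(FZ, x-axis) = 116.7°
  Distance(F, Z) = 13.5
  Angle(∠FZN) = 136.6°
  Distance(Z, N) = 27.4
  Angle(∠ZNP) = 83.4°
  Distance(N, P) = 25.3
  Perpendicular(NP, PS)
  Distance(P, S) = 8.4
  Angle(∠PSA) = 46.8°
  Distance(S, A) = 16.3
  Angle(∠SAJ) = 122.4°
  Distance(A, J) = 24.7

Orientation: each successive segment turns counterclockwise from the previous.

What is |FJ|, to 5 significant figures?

63.081

∠PSA = 46.8° gives SA at 119.90° from the x-axis; with |SA| = 16.3, A = (-37.601, 8.9635). ∠SAJ = 122.4° gives AJ at 177.50° from the x-axis; with |AJ| = 24.7, J = (-62.277, 10.041). Then |FJ| = |J − F| = 63.081.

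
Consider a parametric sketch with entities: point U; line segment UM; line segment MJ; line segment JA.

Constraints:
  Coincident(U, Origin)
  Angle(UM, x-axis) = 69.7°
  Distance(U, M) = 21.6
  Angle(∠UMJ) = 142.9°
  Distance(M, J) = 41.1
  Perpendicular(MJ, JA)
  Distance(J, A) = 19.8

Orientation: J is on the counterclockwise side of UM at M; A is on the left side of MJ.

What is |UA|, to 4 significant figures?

58.72

∠UMJ = 142.9°, so MJ runs at 69.7° + (180° − 142.9°) = 106.8° from the x-axis; with |MJ| = 41.1, J = M + 41.1·(cos 106.8°, sin 106.8°) = (-4.385, 59.60). MJ ⟂ JA; with |JA| = 19.8 on the left of MJ, A = J + 19.8·(-0.9573, -0.2890) = (-23.34, 53.88). Then |UA| = |A − U| = 58.72.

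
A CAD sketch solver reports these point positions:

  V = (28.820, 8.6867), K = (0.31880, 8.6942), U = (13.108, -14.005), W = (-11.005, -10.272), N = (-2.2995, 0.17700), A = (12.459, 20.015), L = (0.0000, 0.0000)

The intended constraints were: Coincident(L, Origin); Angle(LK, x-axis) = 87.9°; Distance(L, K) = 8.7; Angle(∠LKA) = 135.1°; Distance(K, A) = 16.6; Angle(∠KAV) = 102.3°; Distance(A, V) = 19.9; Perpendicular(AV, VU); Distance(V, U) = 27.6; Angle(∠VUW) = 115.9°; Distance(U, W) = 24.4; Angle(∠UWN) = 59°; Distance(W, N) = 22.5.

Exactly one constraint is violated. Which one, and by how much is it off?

Distance(W, N) = 22.5 — off by 8.90.

L = (0.00, 0.00) ✓; LK at 87.90° ✓; |LK| = 8.700 ✓; ∠LKA = 135.1° ✓; |KA| = 16.60 ✓; ∠KAV = 102.3° ✓; |AV| = 19.90 ✓; ∠(AV, VU) = 90.00° ✓; |VU| = 27.60 ✓; ∠VUW = 115.9° ✓; |UW| = 24.40 ✓; ∠UWN = 59.00° ✓; |WN| = 13.60 ✗.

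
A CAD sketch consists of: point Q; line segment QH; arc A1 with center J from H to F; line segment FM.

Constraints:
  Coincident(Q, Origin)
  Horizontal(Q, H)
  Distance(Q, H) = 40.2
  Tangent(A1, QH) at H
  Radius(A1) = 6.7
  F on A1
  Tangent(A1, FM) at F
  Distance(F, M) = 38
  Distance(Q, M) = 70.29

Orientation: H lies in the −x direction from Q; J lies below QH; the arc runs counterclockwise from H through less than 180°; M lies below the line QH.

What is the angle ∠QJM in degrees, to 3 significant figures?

125°

Checks: |JF| = 6.700 ✓; ∠(JF, FM) = 90.00° ✓; |FM| = 38.00 ✓; |QM| = 70.29 ✓.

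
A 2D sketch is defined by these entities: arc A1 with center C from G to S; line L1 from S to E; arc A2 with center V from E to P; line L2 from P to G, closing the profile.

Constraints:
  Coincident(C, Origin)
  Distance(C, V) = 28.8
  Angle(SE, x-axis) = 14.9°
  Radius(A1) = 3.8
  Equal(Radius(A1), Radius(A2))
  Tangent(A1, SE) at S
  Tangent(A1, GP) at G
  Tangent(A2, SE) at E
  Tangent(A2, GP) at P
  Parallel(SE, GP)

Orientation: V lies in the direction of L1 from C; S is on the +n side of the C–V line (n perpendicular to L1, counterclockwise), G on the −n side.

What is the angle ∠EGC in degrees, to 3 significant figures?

75.2°

The slot axis is L1's direction at 14.9°, so u = (cos 14.9°, sin 14.9°) = (0.966, 0.257) and n = (−sin 14.9°, cos 14.9°) = (-0.257, 0.966). C is at the origin and V lies 28.8 along u from C, so V = 28.8·u = (27.8, 7.41). Tangency of A1 to both parallel lines with radius 3.8 puts S and G at C ± 3.8·n: S = (-0.977, 3.67), G = (0.977, -3.67). Equal radii place E and P the same way about V: E = V + 3.8·n = (26.9, 11.1), P = V − 3.8·n = (28.8, 3.73). Then cos ∠EGC = GE·GC / (|GE||GC|), giving 75.2°.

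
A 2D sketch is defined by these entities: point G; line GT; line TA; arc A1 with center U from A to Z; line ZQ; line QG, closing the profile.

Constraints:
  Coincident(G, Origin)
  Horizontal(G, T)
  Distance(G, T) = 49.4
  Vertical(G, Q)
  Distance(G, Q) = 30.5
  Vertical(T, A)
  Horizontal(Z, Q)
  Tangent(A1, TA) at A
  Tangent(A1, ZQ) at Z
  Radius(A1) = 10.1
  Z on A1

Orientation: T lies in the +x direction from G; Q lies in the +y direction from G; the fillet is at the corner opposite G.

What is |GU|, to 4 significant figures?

44.28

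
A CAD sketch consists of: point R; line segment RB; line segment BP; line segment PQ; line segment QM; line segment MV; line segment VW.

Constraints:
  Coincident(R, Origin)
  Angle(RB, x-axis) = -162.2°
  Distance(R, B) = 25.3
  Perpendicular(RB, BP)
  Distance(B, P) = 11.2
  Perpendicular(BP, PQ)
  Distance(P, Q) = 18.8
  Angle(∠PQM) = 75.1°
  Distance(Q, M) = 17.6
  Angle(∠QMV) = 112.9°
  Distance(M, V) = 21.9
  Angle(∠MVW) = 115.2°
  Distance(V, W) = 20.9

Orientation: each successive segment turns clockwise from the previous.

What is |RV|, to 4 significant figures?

33.89

∠PQM = 75.1° gives QM at -87.10° from the x-axis; with |QM| = 17.6, M = (-8.722, -8.901). ∠QMV = 112.9° gives MV at -154.2° from the x-axis; with |MV| = 21.9, V = (-28.44, -18.43). Then |RV| = |V − R| = 33.89.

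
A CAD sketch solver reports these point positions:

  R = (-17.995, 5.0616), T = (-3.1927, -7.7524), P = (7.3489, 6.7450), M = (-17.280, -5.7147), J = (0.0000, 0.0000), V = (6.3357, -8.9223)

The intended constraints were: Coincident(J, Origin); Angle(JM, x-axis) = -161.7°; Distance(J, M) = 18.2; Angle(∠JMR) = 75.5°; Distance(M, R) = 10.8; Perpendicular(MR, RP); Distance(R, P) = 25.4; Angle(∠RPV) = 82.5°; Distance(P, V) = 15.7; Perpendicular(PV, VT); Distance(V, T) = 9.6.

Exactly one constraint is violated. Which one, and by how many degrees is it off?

Perpendicular(PV, VT) — off by 3.30°.

J = (0.00, 0.00) ✓; JM at -161.7° ✓; |JM| = 18.20 ✓; ∠JMR = 75.50° ✓; |MR| = 10.80 ✓; ∠(MR, RP) = 90.00° ✓; |RP| = 25.40 ✓; ∠RPV = 82.50° ✓; |PV| = 15.70 ✓; ∠(PV, VT) = 93.30° ✗; |VT| = 9.600 ✓.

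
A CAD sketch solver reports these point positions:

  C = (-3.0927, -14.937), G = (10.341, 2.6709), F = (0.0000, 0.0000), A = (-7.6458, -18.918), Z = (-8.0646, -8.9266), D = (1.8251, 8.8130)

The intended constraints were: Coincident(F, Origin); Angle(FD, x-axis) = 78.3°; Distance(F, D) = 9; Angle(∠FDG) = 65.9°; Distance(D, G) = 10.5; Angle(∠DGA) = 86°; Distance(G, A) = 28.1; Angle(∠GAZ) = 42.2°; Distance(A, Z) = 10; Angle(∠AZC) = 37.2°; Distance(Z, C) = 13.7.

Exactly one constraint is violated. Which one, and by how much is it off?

Distance(Z, C) = 13.7 — off by 5.90.

F = (0.00, 0.00) ✓; FD at 78.30° ✓; |FD| = 9.000 ✓; ∠FDG = 65.90° ✓; |DG| = 10.50 ✓; ∠DGA = 86.00° ✓; |GA| = 28.10 ✓; ∠GAZ = 42.20° ✓; |AZ| = 10.00 ✓; ∠AZC = 37.20° ✓; |ZC| = 7.800 ✗.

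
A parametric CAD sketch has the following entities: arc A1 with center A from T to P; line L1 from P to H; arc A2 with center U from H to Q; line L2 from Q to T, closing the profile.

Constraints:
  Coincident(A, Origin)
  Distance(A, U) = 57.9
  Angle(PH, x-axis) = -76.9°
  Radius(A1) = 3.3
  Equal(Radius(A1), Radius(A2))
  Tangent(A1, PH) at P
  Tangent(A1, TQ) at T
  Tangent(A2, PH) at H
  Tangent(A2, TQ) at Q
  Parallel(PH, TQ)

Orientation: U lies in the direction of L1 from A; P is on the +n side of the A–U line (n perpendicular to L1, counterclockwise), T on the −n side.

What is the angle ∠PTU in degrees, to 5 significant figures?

86.738°

The slot axis is L1's direction at -76.9°, so u = (cos -76.9°, sin -76.9°) = (0.22665, -0.97398) and n = (−sin -76.9°, cos -76.9°) = (0.97398, 0.22665). A is at the origin and U lies 57.9 along u from A, so U = 57.9·u = (13.123, -56.393). Tangency of A1 to both parallel lines with radius 3.3 puts P and T at A ± 3.3·n: P = (3.2141, 0.74795), T = (-3.2141, -0.74795). Then cos ∠PTU = TP·TU / (|TP||TU|), giving 86.738°.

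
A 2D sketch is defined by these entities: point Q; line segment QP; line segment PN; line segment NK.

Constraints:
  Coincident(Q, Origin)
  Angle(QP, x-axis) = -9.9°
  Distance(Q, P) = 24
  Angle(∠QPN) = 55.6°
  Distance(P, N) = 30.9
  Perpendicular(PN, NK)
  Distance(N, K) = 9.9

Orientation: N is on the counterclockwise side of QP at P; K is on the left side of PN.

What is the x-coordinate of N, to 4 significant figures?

10.83

Q is at the origin; QP runs at -9.9° with length 24.0, so P = 24.0·(cos -9.9°, sin -9.9°) = (23.64, -4.126). ∠QPN = 55.6°, so PN runs at -9.9° + (180° − 55.6°) = 114.5° from the x-axis; with |PN| = 30.9, N = P + 30.9·(cos 114.5°, sin 114.5°) = (10.83, 23.99). So N.x = 10.83.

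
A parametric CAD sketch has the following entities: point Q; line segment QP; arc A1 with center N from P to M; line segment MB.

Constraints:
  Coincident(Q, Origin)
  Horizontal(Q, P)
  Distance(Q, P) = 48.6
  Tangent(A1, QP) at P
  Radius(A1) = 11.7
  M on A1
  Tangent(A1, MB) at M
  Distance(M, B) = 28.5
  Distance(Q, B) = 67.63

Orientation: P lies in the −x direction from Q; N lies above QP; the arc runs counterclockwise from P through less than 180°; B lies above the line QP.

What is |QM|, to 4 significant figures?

42.32

Q is at the origin; QP is horizontal with |QP| = 48.6 and P on the −x side, so P = (-48.60, 0.000). Tangency of A1 to QP means the radius NP is perpendicular to QP, so N = P + (0, 11.7) = (-48.60, 11.70). Since NM ⟂ MB (tangency), |NB| = √(11.7² + 28.5²) = 30.81 regardless of where M sits on A1. So B lies on both circle(Q, 67.63) and circle(N, 30.81); the above-QP intersection is B = (-52.84, 42.22). M is the foot of the tangent from B: M = (-38.49, 17.59).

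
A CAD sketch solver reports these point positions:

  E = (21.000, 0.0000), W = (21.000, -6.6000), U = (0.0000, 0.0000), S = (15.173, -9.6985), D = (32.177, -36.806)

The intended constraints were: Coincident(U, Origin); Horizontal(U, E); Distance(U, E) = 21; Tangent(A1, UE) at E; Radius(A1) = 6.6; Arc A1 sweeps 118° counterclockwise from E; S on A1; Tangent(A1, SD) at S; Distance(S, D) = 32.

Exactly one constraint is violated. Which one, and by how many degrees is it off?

Tangent(A1, SD) at S — off by 4.10°.

U = (0.00, 0.00) ✓; U.y = 0.00, E.y = 0.00 ✓; |UE| = 21.00 ✓; ∠(WE, EU) = 90.00° ✓; |WE| = 6.600 ✓; bearing(W→S) − bearing(W→E) = 118.0° ✓; |WS| = 6.600 ✓; ∠(WS, SD) = 85.90° ✗; |SD| = 32.00 ✓.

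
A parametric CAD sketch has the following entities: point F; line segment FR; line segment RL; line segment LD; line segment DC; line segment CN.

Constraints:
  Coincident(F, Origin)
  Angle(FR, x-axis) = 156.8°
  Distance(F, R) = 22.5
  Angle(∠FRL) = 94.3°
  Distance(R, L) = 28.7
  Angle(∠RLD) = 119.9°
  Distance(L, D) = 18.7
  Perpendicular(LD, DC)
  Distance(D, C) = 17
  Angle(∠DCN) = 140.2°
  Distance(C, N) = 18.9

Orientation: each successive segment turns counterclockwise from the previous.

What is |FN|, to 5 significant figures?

6.4313

F is at the origin; FR runs at 156.8° with length 22.5, so R = (-20.681, 8.8637). ∠FRL = 94.3° gives RL at -117.50° from the x-axis; with |RL| = 28.7, L = (-33.933, -16.594). ∠RLD = 119.9° gives LD at -57.400° from the x-axis; with |LD| = 18.7, D = (-23.858, -32.347). The perpendicularity gives DC at right angles to LD, so DC runs at 32.600°; with |DC| = 17.0, C = (-9.5360, -23.188). ∠DCN = 140.2° gives CN at 72.400° from the x-axis; with |CN| = 18.9, N = (-3.8212, -5.1730). Then |FN| = |N − F| = 6.4313.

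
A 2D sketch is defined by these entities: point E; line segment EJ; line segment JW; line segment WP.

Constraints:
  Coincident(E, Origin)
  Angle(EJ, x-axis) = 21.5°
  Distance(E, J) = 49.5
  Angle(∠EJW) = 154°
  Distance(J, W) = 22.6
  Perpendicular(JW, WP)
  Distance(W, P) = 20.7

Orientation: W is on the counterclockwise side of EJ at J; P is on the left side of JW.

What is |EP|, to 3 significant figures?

67.1

∠EJW = 154.0°, so JW runs at 21.5° + (180° − 154.0°) = 47.5° from the x-axis; with |JW| = 22.6, W = J + 22.6·(cos 47.5°, sin 47.5°) = (61.3, 34.8). JW ⟂ WP; with |WP| = 20.7 on the left of JW, P = W + 20.7·(-0.737, 0.676) = (46.1, 48.8). Then |EP| = |P − E| = 67.1.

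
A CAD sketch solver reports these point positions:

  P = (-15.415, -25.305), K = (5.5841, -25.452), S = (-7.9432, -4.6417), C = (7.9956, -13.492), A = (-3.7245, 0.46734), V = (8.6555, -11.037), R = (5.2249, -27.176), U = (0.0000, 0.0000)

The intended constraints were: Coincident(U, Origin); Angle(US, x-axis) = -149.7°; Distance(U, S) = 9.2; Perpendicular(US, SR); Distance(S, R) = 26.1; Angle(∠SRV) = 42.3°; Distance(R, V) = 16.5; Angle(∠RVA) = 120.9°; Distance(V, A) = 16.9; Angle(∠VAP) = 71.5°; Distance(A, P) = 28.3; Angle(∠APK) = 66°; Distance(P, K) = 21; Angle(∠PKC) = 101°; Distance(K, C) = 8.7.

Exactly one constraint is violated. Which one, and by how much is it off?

Distance(K, C) = 8.7 — off by 3.50.

U = (0.00, 0.00) ✓; US at -149.7° ✓; |US| = 9.200 ✓; ∠(US, SR) = 90.00° ✓; |SR| = 26.10 ✓; ∠SRV = 42.30° ✓; |RV| = 16.50 ✓; ∠RVA = 120.9° ✓; |VA| = 16.90 ✓; ∠VAP = 71.50° ✓; |AP| = 28.30 ✓; ∠APK = 66.00° ✓; |PK| = 21.00 ✓; ∠PKC = 101.0° ✓; |KC| = 12.20 ✗.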